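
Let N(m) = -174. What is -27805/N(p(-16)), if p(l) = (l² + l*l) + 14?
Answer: 27805/174 ≈ 159.80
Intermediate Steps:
p(l) = 14 + 2*l² (p(l) = (l² + l²) + 14 = 2*l² + 14 = 14 + 2*l²)
-27805/N(p(-16)) = -27805/(-174) = -27805*(-1/174) = 27805/174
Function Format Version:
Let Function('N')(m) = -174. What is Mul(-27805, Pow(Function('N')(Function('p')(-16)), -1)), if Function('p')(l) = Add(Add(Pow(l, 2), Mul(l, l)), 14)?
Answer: Rational(27805, 174) ≈ 159.80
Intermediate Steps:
Function('p')(l) = Add(14, Mul(2, Pow(l, 2))) (Function('p')(l) = Add(Add(Pow(l, 2), Pow(l, 2)), 14) = Add(Mul(2, Pow(l, 2)), 14) = Add(14, Mul(2, Pow(l, 2))))
Mul(-27805, Pow(Function('N')(Function('p')(-16)), -1)) = Mul(-27805, Pow(-174, -1)) = Mul(-27805, Rational(-1, 174)) = Rational(27805, 174)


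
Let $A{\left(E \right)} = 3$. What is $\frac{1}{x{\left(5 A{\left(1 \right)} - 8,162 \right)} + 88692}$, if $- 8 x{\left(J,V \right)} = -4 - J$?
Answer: $\frac{8}{709547} \approx 1.1275 \cdot 10^{-5}$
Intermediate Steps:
$x{\left(J,V \right)} = \frac{1}{2} + \frac{J}{8}$ ($x{\left(J,V \right)} = - \frac{-4 - J}{8} = \frac{1}{2} + \frac{J}{8}$)
$\frac{1}{x{\left(5 A{\left(1 \right)} - 8,162 \right)} + 88692} = \frac{1}{\left(\frac{1}{2} + \frac{5 \cdot 3 - 8}{8}\right) + 88692} = \frac{1}{\left(\frac{1}{2} + \frac{15 - 8}{8}\right) + 88692} = \frac{1}{\left(\frac{1}{2} + \frac{1}{8} \cdot 7\right) + 88692} = \frac{1}{\left(\frac{1}{2} + \frac{7}{8}\right) + 88692} = \frac{1}{\frac{11}{8} + 88692} = \frac{1}{\frac{709547}{8}} = \frac{8}{709547}$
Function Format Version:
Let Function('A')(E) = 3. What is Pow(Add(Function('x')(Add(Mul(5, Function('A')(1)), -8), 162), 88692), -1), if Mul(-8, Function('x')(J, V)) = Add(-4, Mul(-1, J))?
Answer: Rational(8, 709547) ≈ 1.1275e-5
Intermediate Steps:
Function('x')(J, V) = Add(Rational(1, 2), Mul(Rational(1, 8), J)) (Function('x')(J, V) = Mul(Rational(-1, 8), Add(-4, Mul(-1, J))) = Add(Rational(1, 2), Mul(Rational(1, 8), J)))
Pow(Add(Function('x')(Add(Mul(5, Function('A')(1)), -8), 162), 88692), -1) = Pow(Add(Add(Rational(1, 2), Mul(Rational(1, 8), Add(Mul(5, 3), -8))), 88692), -1) = Pow(Add(Add(Rational(1, 2), Mul(Rational(1, 8), Add(15, -8))), 88692), -1) = Pow(Add(Add(Rational(1, 2), Mul(Rational(1, 8), 7)), 88692), -1) = Pow(Add(Add(Rational(1, 2), Rational(7, 8)), 88692), -1) = Pow(Add(Rational(11, 8), 88692), -1) = Pow(Rational(709547, 8), -1) = Rational(8, 709547)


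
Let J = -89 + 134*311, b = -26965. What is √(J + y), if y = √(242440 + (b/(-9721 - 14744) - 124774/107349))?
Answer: √(1274795830121328238185 + 175086219*√7432040985830200755015)/175086219 ≈ 205.13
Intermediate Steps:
J = 41585 (J = -89 + 41674 = 41585)
y = √7432040985830200755015/175086219 (y = √(242440 + (-26965/(-9721 - 14744) - 124774/107349)) = √(242440 + (-26965/(-24465) - 124774*1/107349)) = √(242440 + (-26965*(-1/24465) - 124774/107349)) = √(242440 + (5393/4893 - 124774/107349)) = √(242440 - 10528675/175086219) = √(42447892405685/175086219) = √7432040985830200755015/175086219 ≈ 492.38)
√(J + y) = √(41585 + √7432040985830200755015/175086219)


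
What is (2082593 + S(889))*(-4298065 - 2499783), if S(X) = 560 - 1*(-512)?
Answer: -14164437952920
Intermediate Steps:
S(X) = 1072 (S(X) = 560 + 512 = 1072)
(2082593 + S(889))*(-4298065 - 2499783) = (2082593 + 1072)*(-4298065 - 2499783) = 2083665*(-6797848) = -14164437952920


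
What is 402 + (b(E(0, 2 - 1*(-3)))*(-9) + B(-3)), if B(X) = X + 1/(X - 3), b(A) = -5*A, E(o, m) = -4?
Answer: 1313/6 ≈ 218.83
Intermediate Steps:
B(X) = X + 1/(-3 + X)
402 + (b(E(0, 2 - 1*(-3)))*(-9) + B(-3)) = 402 + (-5*(-4)*(-9) + (1 + (-3)² - 3*(-3))/(-3 - 3)) = 402 + (20*(-9) + (1 + 9 + 9)/(-6)) = 402 + (-180 - ⅙*19) = 402 + (-180 - 19/6) = 402 - 1099/6 = 1313/6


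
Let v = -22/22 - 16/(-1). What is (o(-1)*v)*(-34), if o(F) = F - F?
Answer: 0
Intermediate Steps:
o(F) = 0
v = 15 (v = -22*1/22 - 16*(-1) = -1 + 16 = 15)
(o(-1)*v)*(-34) = (0*15)*(-34) = 0*(-34) = 0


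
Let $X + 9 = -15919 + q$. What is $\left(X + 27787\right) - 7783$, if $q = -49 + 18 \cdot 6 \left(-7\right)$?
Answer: $3271$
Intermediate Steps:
$q = -805$ ($q = -49 + 18 \left(-42\right) = -49 - 756 = -805$)
$X = -16733$ ($X = -9 - 16724 = -16733$)
$\left(X + 27787\right) - 7783 = \left(-16733 + 27787\right) - 7783 = 11054 - 7783 = 3271$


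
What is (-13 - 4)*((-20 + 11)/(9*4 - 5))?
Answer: 153/31 ≈ 4.9355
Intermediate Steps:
(-13 - 4)*((-20 + 11)/(9*4 - 5)) = -(-153)/(36 - 5) = -(-153)/31 = -17*(-9/31) = 153/31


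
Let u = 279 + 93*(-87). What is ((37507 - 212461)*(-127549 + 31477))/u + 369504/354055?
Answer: -165306042414572/76829935 ≈ -2.1516e+6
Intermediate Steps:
u = -7812 (u = 279 - 8091 = -7812)
((37507 - 212461)*(-127549 + 31477))/u + 369504/354055 = ((37507 - 212461)*(-127549 + 31477))/(-7812) + 369504/354055 = -174954*(-96072)*(-1/7812) + 369504*(1/354055) = 16808180688*(-1/7812) + 369504/354055 = -466893908/217 + 369504/354055 = -165306042414572/76829935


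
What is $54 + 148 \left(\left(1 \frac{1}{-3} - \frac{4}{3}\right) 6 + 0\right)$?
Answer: $-1426$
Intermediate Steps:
$54 + 148 \left(\left(1 \frac{1}{-3} - \frac{4}{3}\right) 6 + 0\right) = 54 + 148 \left(\left(1 \left(- \frac{1}{3}\right) - \frac{4}{3}\right) 6 + 0\right) = 54 + 148 \left(\left(- \frac{1}{3} - \frac{4}{3}\right) 6 + 0\right) = 54 + 148 \left(\left(- \frac{5}{3}\right) 6 + 0\right) = 54 + 148 \left(-10 + 0\right) = 54 + 148 \left(-10\right) = 54 - 1480 = -1426$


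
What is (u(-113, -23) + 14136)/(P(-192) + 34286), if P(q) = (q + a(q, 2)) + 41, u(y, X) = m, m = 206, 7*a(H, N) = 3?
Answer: 50197/119474 ≈ 0.42015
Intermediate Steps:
a(H, N) = 3/7 (a(H, N) = (⅐)*3 = 3/7)
u(y, X) = 206
P(q) = 290/7 + q (P(q) = (q + 3/7) + 41 = (3/7 + q) + 41 = 290/7 + q)
(u(-113, -23) + 14136)/(P(-192) + 34286) = (206 + 14136)/((290/7 - 192) + 34286) = 14342/(-1054/7 + 34286) = 14342/(238948/7) = 14342*(7/238948) = 50197/119474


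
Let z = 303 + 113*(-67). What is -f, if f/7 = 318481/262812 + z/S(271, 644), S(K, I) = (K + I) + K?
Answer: 5363397025/155847516 ≈ 34.414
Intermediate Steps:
S(K, I) = I + 2*K (S(K, I) = (I + K) + K = I + 2*K)
z = -7268 (z = 303 - 7571 = -7268)
f = -5363397025/155847516 (f = 7*(318481/262812 - 7268/(644 + 2*271)) = 7*(318481*(1/262812) - 7268/(644 + 542)) = 7*(318481/262812 - 7268/1186) = 7*(318481/262812 - 7268*1/1186) = 7*(318481/262812 - 3634/593) = 7*(-766199575/155847516) = -5363397025/155847516 ≈ -34.414)
-f = -1*(-5363397025/155847516) = 5363397025/155847516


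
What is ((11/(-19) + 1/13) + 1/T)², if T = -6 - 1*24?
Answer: 15737089/54908100 ≈ 0.28661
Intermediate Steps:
T = -30 (T = -6 - 24 = -30)
((11/(-19) + 1/13) + 1/T)² = ((11/(-19) + 1/13) + 1/(-30))² = ((11*(-1/19) + 1*(1/13)) - 1/30)² = ((-11/19 + 1/13) - 1/30)² = (-124/247 - 1/30)² = (-3967/7410)² = 15737089/54908100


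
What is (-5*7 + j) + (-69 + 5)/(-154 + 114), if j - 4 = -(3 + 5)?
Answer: -187/5 ≈ -37.400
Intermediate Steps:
j = -4 (j = 4 - (3 + 5) = 4 - 1*8 = 4 - 8 = -4)
(-5*7 + j) + (-69 + 5)/(-154 + 114) = (-5*7 - 4) + (-69 + 5)/(-154 + 114) = (-35 - 4) - 64/(-40) = -39 - 64*(-1/40) = -39 + 8/5 = -187/5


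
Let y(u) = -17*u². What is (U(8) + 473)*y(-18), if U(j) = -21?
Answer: -2489616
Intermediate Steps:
(U(8) + 473)*y(-18) = (-21 + 473)*(-17*(-18)²) = 452*(-17*324) = 452*(-5508) = -2489616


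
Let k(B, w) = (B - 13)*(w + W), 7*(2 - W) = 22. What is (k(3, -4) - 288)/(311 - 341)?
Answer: 276/35 ≈ 7.8857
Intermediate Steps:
W = -8/7 (W = 2 - 1/7*22 = 2 - 22/7 = -8/7 ≈ -1.1429)
k(B, w) = (-13 + B)*(-8/7 + w) (k(B, w) = (B - 13)*(w - 8/7) = (-13 + B)*(-8/7 + w))
(k(3, -4) - 288)/(311 - 341) = ((104/7 - 13*(-4) - 8/7*3 + 3*(-4)) - 288)/(311 - 341) = ((104/7 + 52 - 24/7 - 12) - 288)/(-30) = (360/7 - 288)*(-1/30) = -1656/7*(-1/30) = 276/35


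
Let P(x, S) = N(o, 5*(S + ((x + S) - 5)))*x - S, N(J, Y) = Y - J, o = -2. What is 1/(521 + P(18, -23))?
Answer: -1/2390 ≈ -0.00041841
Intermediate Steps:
P(x, S) = -S + x*(-23 + 5*x + 10*S) (P(x, S) = (5*(S + ((x + S) - 5)) - 1*(-2))*x - S = (5*(S + ((S + x) - 5)) + 2)*x - S = (5*(S + (-5 + S + x)) + 2)*x - S = (5*(-5 + x + 2*S) + 2)*x - S = ((-25 + 5*x + 10*S) + 2)*x - S = (-23 + 5*x + 10*S)*x - S = x*(-23 + 5*x + 10*S) - S = -S + x*(-23 + 5*x + 10*S))
1/(521 + P(18, -23)) = 1/(521 + (-1*(-23) + 18*(-23 + 5*18 + 10*(-23)))) = 1/(521 + (23 + 18*(-23 + 90 - 230))) = 1/(521 + (23 + 18*(-163))) = 1/(521 + (23 - 2934)) = 1/(521 - 2911) = 1/(-2390) = -1/2390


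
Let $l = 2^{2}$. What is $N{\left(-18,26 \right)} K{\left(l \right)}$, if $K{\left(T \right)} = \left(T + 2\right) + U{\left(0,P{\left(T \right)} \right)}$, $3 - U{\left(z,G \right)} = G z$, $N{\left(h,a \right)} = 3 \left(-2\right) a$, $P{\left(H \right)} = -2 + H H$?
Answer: $-1404$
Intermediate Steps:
$P{\left(H \right)} = -2 + H^{2}$
$l = 4$
$N{\left(h,a \right)} = - 6 a$
$U{\left(z,G \right)} = 3 - G z$
$K{\left(T \right)} = 5 + T$ ($K{\left(T \right)} = \left(T + 2\right) - \left(-3 + \left(-2 + T^{2}\right) 0\right) = \left(2 + T\right) + \left(3 + 0\right) = \left(2 + T\right) + 3 = 5 + T$)
$N{\left(-18,26 \right)} K{\left(l \right)} = \left(-6\right) 26 \left(5 + 4\right) = \left(-156\right) 9 = -1404$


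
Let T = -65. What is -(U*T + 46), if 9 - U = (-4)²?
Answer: -501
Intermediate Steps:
U = -7 (U = 9 - 1*(-4)² = 9 - 1*16 = 9 - 16 = -7)
-(U*T + 46) = -(-7*(-65) + 46) = -(455 + 46) = -1*501 = -501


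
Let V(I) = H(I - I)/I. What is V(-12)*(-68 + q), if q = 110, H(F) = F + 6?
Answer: -21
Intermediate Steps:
H(F) = 6 + F
V(I) = 6/I (V(I) = (6 + (I - I))/I = (6 + 0)/I = 6/I)
V(-12)*(-68 + q) = (6/(-12))*(-68 + 110) = (6*(-1/12))*42 = -½*42 = -21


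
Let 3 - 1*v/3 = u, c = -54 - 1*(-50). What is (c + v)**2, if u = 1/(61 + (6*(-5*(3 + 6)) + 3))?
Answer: 1067089/42436 ≈ 25.146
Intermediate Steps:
c = -4 (c = -54 + 50 = -4)
u = -1/206 (u = 1/(61 + (6*(-5*9) + 3)) = 1/(61 + (6*(-45) + 3)) = 1/(61 + (-270 + 3)) = 1/(61 - 267) = 1/(-206) = -1/206 ≈ -0.0048544)
v = 1857/206 (v = 9 - 3*(-1/206) = 9 + 3/206 = 1857/206 ≈ 9.0146)
(c + v)**2 = (-4 + 1857/206)**2 = (1033/206)**2 = 1067089/42436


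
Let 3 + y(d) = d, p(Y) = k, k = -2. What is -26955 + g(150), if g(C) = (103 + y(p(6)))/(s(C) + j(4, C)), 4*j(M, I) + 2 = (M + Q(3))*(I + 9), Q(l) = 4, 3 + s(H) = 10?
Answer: -17493599/649 ≈ -26955.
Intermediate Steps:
s(H) = 7 (s(H) = -3 + 10 = 7)
p(Y) = -2
j(M, I) = -1/2 + (4 + M)*(9 + I)/4 (j(M, I) = -1/2 + ((M + 4)*(I + 9))/4 = -1/2 + ((4 + M)*(9 + I))/4 = -1/2 + (4 + M)*(9 + I)/4)
y(d) = -3 + d
g(C) = 98/(49/2 + 2*C) (g(C) = (103 + (-3 - 2))/(7 + (17/2 + C + (9/4)*4 + (1/4)*C*4)) = (103 - 5)/(7 + (17/2 + C + 9 + C)) = 98/(7 + (35/2 + 2*C)) = 98/(49/2 + 2*C))
-26955 + g(150) = -26955 + 196/(49 + 4*150) = -26955 + 196/(49 + 600) = -26955 + 196/649 = -17493599/649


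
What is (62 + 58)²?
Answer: 14400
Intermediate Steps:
(62 + 58)² = 120² = 14400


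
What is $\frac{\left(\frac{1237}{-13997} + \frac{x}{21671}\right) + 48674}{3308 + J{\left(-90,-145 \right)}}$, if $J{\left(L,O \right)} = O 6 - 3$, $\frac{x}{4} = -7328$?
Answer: $\frac{14763798026147}{738606083345} \approx 19.989$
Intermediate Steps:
$x = -29312$ ($x = 4 \left(-7328\right) = -29312$)
$J{\left(L,O \right)} = -3 + 6 O$ ($J{\left(L,O \right)} = 6 O - 3 = -3 + 6 O$)
$\frac{\left(\frac{1237}{-13997} + \frac{x}{21671}\right) + 48674}{3308 + J{\left(-90,-145 \right)}} = \frac{\left(\frac{1237}{-13997} - \frac{29312}{21671}\right) + 48674}{3308 + \left(-3 + 6 \left(-145\right)\right)} = \frac{\left(1237 \left(- \frac{1}{13997}\right) - \frac{29312}{21671}\right) + 48674}{3308 - 873} = \frac{\left(- \frac{1237}{13997} - \frac{29312}{21671}\right) + 48674}{3308 - 873} = \frac{- \frac{437087091}{303328987} + 48674}{2435} = \frac{14763798026147}{303328987} \cdot \frac{1}{2435} = \frac{14763798026147}{738606083345}$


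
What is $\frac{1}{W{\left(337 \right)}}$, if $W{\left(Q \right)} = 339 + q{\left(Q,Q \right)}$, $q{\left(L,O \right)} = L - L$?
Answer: $\frac{1}{339} \approx 0.0029499$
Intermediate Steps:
$q{\left(L,O \right)} = 0$
$W{\left(Q \right)} = 339$ ($W{\left(Q \right)} = 339 + 0 = 339$)
$\frac{1}{W{\left(337 \right)}} = \frac{1}{339}$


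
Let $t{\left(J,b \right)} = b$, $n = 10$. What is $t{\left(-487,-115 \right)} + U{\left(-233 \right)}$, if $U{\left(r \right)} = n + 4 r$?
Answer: $-1037$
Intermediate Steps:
$U{\left(r \right)} = 10 + 4 r$
$t{\left(-487,-115 \right)} + U{\left(-233 \right)} = -115 + \left(10 + 4 \left(-233\right)\right) = -115 + \left(10 - 932\right) = -115 - 922 = -1037$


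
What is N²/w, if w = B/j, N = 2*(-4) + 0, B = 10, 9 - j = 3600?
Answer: -114912/5 ≈ -22982.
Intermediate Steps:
j = -3591 (j = 9 - 1*3600 = 9 - 3600 = -3591)
N = -8 (N = -8 + 0 = -8)
w = -10/3591 (w = 10/(-3591) = 10*(-1/3591) = -10/3591 ≈ -0.0027847)
N²/w = (-8)²/(-10/3591) = 64*(-3591/10) = -114912/5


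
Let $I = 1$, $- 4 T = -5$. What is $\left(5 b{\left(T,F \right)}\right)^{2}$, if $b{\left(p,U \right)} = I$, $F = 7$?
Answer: $25$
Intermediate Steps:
$T = \frac{5}{4}$ ($T = \left(- \frac{1}{4}\right) \left(-5\right) = \frac{5}{4} \approx 1.25$)
$b{\left(p,U \right)} = 1$
$\left(5 b{\left(T,F \right)}\right)^{2} = \left(5 \cdot 1\right)^{2} = 5^{2} = 25$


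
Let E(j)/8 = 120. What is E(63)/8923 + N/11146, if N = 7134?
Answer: 37178421/49727879 ≈ 0.74764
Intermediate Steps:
E(j) = 960 (E(j) = 8*120 = 960)
E(63)/8923 + N/11146 = 960/8923 + 7134/11146 = 960*(1/8923) + 7134*(1/11146) = 960/8923 + 3567/5573 = 37178421/49727879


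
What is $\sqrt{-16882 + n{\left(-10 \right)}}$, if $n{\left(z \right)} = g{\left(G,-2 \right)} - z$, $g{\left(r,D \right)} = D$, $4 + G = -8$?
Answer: $i \sqrt{16874} \approx 129.9 i$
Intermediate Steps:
$G = -12$ ($G = -4 - 8 = -12$)
$n{\left(z \right)} = -2 - z$
$\sqrt{-16882 + n{\left(-10 \right)}} = \sqrt{-16882 - -8} = \sqrt{-16882 + \left(-2 + 10\right)} = \sqrt{-16882 + 8} = \sqrt{-16874} = i \sqrt{16874}$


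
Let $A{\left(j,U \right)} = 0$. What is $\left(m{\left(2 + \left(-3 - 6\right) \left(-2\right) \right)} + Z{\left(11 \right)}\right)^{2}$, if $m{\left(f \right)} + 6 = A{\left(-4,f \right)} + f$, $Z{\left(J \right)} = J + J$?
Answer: $1296$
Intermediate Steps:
$Z{\left(J \right)} = 2 J$
$m{\left(f \right)} = -6 + f$ ($m{\left(f \right)} = -6 + \left(0 + f\right) = -6 + f$)
$\left(m{\left(2 + \left(-3 - 6\right) \left(-2\right) \right)} + Z{\left(11 \right)}\right)^{2} = \left(\left(-6 + \left(2 + \left(-3 - 6\right) \left(-2\right)\right)\right) + 2 \cdot 11\right)^{2} = \left(\left(-6 + \left(2 + \left(-3 - 6\right) \left(-2\right)\right)\right) + 22\right)^{2} = \left(\left(-6 + \left(2 - -18\right)\right) + 22\right)^{2} = \left(\left(-6 + \left(2 + 18\right)\right) + 22\right)^{2} = \left(\left(-6 + 20\right) + 22\right)^{2} = \left(14 + 22\right)^{2} = 36^{2} = 1296$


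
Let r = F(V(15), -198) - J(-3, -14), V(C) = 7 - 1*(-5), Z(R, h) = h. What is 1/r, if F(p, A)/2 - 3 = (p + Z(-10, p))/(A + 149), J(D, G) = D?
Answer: 49/393 ≈ 0.12468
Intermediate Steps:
V(C) = 12 (V(C) = 7 + 5 = 12)
F(p, A) = 6 + 4*p/(149 + A) (F(p, A) = 6 + 2*((p + p)/(A + 149)) = 6 + 2*((2*p)/(149 + A)) = 6 + 2*(2*p/(149 + A)) = 6 + 4*p/(149 + A))
r = 393/49 (r = 2*(447 + 2*12 + 3*(-198))/(149 - 198) - 1*(-3) = 2*(447 + 24 - 594)/(-49) + 3 = 2*(-1/49)*(-123) + 3 = 246/49 + 3 = 393/49 ≈ 8.0204)
1/r = 1/(393/49) = 49/393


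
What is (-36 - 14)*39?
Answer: -1950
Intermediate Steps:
(-36 - 14)*39 = -50*39 = -1950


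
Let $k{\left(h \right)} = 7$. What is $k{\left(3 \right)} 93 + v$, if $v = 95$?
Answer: $746$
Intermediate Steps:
$k{\left(3 \right)} 93 + v = 7 \cdot 93 + 95 = 651 + 95 = 746$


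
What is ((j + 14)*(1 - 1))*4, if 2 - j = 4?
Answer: 0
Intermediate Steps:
j = -2 (j = 2 - 1*4 = 2 - 4 = -2)
((j + 14)*(1 - 1))*4 = ((-2 + 14)*(1 - 1))*4 = (12*0)*4 = 0*4 = 0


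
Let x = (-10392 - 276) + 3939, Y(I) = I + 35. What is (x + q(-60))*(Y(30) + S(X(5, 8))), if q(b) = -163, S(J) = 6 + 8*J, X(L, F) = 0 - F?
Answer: -48244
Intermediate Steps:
Y(I) = 35 + I
X(L, F) = -F
x = -6729 (x = -10668 + 3939 = -6729)
(x + q(-60))*(Y(30) + S(X(5, 8))) = (-6729 - 163)*((35 + 30) + (6 + 8*(-1*8))) = -6892*(65 + (6 + 8*(-8))) = -6892*(65 + (6 - 64)) = -6892*(65 - 58) = -6892*7 = -48244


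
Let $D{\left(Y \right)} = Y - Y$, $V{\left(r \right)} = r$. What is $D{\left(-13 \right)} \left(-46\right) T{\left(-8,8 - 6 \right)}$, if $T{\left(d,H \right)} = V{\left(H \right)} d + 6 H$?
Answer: $0$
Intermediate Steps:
$T{\left(d,H \right)} = 6 H + H d$ ($T{\left(d,H \right)} = H d + 6 H = 6 H + H d$)
$D{\left(Y \right)} = 0$
$D{\left(-13 \right)} \left(-46\right) T{\left(-8,8 - 6 \right)} = 0 \left(-46\right) \left(8 - 6\right) \left(6 - 8\right) = 0 \cdot 2 \left(-2\right) = 0 \left(-4\right) = 0$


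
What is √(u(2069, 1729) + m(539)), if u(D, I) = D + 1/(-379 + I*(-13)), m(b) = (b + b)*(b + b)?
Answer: √152037431845438/11428 ≈ 1079.0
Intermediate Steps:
m(b) = 4*b² (m(b) = (2*b)*(2*b) = 4*b²)
u(D, I) = D + 1/(-379 - 13*I)
√(u(2069, 1729) + m(539)) = √((-1 + 379*2069 + 13*2069*1729)/(379 + 13*1729) + 4*539²) = √((-1 + 784151 + 46504913)/(379 + 22477) + 4*290521) = √(47289063/22856 + 1162084) = √(26607880967/22856) = √152037431845438/11428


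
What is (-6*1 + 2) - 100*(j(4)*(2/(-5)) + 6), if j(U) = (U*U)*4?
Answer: 1956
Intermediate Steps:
j(U) = 4*U² (j(U) = U²*4 = 4*U²)
(-6*1 + 2) - 100*(j(4)*(2/(-5)) + 6) = (-6*1 + 2) - 100*((4*4²)*(2/(-5)) + 6) = (-6 + 2) - 100*((4*16)*(2*(-⅕)) + 6) = -4 - 100*(64*(-⅖) + 6) = -4 - 100*(-128/5 + 6) = -4 - 100*(-98/5) = -4 + 1960 = 1956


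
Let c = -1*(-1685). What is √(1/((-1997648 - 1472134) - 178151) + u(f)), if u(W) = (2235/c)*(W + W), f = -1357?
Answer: I*√5440527048667792361171/1229353421 ≈ 59.999*I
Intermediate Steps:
c = 1685
u(W) = 894*W/337 (u(W) = (2235/1685)*(W + W) = (2235*(1/1685))*(2*W) = 447*(2*W)/337 = 894*W/337)
√(1/((-1997648 - 1472134) - 178151) + u(f)) = √(1/((-1997648 - 1472134) - 178151) + (894/337)*(-1357)) = √(1/(-3469782 - 178151) - 1213158/337) = √(1/(-3647933) - 1213158/337) = √(-1/3647933 - 1213158/337) = √(-4425519102751/1229353421) = I*√5440527048667792361171/1229353421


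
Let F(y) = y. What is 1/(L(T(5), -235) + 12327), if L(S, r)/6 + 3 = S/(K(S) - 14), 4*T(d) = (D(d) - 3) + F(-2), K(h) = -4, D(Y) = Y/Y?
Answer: 3/36928 ≈ 8.1239e-5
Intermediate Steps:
D(Y) = 1
T(d) = -1 (T(d) = ((1 - 3) - 2)/4 = (-2 - 2)/4 = (1/4)*(-4) = -1)
L(S, r) = -18 - S/3 (L(S, r) = -18 + 6*(S/(-4 - 14)) = -18 + 6*(S/(-18)) = -18 + 6*(S*(-1/18)) = -18 + 6*(-S/18) = -18 - S/3)
1/(L(T(5), -235) + 12327) = 1/((-18 - 1/3*(-1)) + 12327) = 1/((-18 + 1/3) + 12327) = 1/(-53/3 + 12327) = 1/(36928/3) = 3/36928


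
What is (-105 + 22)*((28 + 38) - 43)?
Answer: -1909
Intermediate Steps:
(-105 + 22)*((28 + 38) - 43) = -83*(66 - 43) = -83*23 = -1909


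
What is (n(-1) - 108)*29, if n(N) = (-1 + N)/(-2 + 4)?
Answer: -3161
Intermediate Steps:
n(N) = -½ + N/2 (n(N) = (-1 + N)/2 = (-1 + N)*(½) = -½ + N/2)
(n(-1) - 108)*29 = ((-½ + (½)*(-1)) - 108)*29 = ((-½ - ½) - 108)*29 = (-1 - 108)*29 = -109*29 = -3161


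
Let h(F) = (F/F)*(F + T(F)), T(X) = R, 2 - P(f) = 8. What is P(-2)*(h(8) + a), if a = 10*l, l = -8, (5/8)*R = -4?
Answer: 2352/5 ≈ 470.40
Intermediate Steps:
R = -32/5 (R = (8/5)*(-4) = -32/5 ≈ -6.4000)
P(f) = -6 (P(f) = 2 - 1*8 = 2 - 8 = -6)
T(X) = -32/5
h(F) = -32/5 + F (h(F) = (F/F)*(F - 32/5) = 1*(-32/5 + F) = -32/5 + F)
a = -80 (a = 10*(-8) = -80)
P(-2)*(h(8) + a) = -6*((-32/5 + 8) - 80) = -6*(8/5 - 80) = -6*(-392/5) = 2352/5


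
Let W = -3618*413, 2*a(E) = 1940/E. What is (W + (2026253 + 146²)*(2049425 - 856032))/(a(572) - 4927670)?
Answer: -232952054323846/469771045 ≈ -4.9588e+5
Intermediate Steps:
a(E) = 970/E (a(E) = (1940/E)/2 = 970/E)
W = -1494234
(W + (2026253 + 146²)*(2049425 - 856032))/(a(572) - 4927670) = (-1494234 + (2026253 + 146²)*(2049425 - 856032))/(970/572 - 4927670) = (-1494234 + (2026253 + 21316)*1193393)/(970*(1/572) - 4927670) = (-1494234 + 2047569*1193393)/(485/286 - 4927670) = (-1494234 + 2443554511617)/(-1409313135/286) = 2443553017383*(-286/1409313135) = -232952054323846/469771045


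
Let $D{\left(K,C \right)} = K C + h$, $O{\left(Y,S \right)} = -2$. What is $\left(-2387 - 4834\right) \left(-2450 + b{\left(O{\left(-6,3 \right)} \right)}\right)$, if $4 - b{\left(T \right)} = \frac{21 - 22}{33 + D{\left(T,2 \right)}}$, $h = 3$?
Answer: $\frac{565194891}{32} \approx 1.7662 \cdot 10^{7}$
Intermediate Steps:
$D{\left(K,C \right)} = 3 + C K$ ($D{\left(K,C \right)} = K C + 3 = C K + 3 = 3 + C K$)
$b{\left(T \right)} = 4 + \frac{1}{36 + 2 T}$ ($b{\left(T \right)} = 4 - \frac{21 - 22}{33 + \left(3 + 2 T\right)} = 4 - - \frac{1}{36 + 2 T} = 4 + \frac{1}{36 + 2 T}$)
$\left(-2387 - 4834\right) \left(-2450 + b{\left(O{\left(-6,3 \right)} \right)}\right) = \left(-2387 - 4834\right) \left(-2450 + \frac{145 + 8 \left(-2\right)}{2 \left(18 - 2\right)}\right) = - 7221 \left(-2450 + \frac{145 - 16}{2 \cdot 16}\right) = - 7221 \left(-2450 + \frac{1}{2} \cdot \frac{1}{16} \cdot 129\right) = - 7221 \left(-2450 + \frac{129}{32}\right) = \left(-7221\right) \left(- \frac{78271}{32}\right) = \frac{565194891}{32}$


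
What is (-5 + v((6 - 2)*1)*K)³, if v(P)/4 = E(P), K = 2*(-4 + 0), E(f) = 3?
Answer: -1030301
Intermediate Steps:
K = -8 (K = 2*(-4) = -8)
v(P) = 12 (v(P) = 4*3 = 12)
(-5 + v((6 - 2)*1)*K)³ = (-5 + 12*(-8))³ = (-5 - 96)³ = (-101)³ = -1030301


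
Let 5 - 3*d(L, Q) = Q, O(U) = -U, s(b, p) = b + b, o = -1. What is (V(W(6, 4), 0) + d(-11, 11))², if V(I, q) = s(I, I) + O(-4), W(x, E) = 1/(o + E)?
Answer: 64/9 ≈ 7.1111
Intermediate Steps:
s(b, p) = 2*b
d(L, Q) = 5/3 - Q/3
W(x, E) = 1/(-1 + E)
V(I, q) = 4 + 2*I (V(I, q) = 2*I - 1*(-4) = 2*I + 4 = 4 + 2*I)
(V(W(6, 4), 0) + d(-11, 11))² = ((4 + 2/(-1 + 4)) + (5/3 - ⅓*11))² = ((4 + 2/3) + (5/3 - 11/3))² = ((4 + 2*(⅓)) - 2)² = ((4 + ⅔) - 2)² = (14/3 - 2)² = (8/3)² = 64/9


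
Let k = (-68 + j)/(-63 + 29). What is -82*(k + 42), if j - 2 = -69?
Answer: -64083/17 ≈ -3769.6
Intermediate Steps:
j = -67 (j = 2 - 69 = -67)
k = 135/34 (k = (-68 - 67)/(-63 + 29) = -135/(-34) = -135*(-1/34) = 135/34 ≈ 3.9706)
-82*(k + 42) = -82*(135/34 + 42) = -82*1563/34 = -64083/17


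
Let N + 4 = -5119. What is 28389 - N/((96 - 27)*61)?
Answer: 119494424/4209 ≈ 28390.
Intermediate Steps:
N = -5123 (N = -4 - 5119 = -5123)
28389 - N/((96 - 27)*61) = 28389 - (-5123)/((96 - 27)*61) = 28389 - (-5123)/(69*61) = 28389 - (-5123)/4209 = 28389 - 1*(-5123/4209) = 28389 + 5123/4209 = 119494424/4209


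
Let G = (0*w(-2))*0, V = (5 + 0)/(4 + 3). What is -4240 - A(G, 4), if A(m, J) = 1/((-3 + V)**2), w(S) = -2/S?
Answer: -1085489/256 ≈ -4240.2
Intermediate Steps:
V = 5/7 ≈ 0.71429
G = 0 (G = (0*(-2/(-2)))*0 = (0*(-2*(-1/2)))*0 = (0*1)*0 = 0*0 = 0)
A(m, J) = 49/256 (A(m, J) = 1/((-3 + 5/7)**2) = 1/((-16/7)**2) = 1/(256/49) = 49/256)
-4240 - A(G, 4) = -4240 - 1*49/256 = -4240 - 49/256 = -1085489/256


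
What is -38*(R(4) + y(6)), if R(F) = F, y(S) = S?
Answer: -380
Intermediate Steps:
-38*(R(4) + y(6)) = -38*(4 + 6) = -38*10 = -380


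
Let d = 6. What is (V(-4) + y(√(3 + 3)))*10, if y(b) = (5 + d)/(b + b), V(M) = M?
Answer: -40 + 55*√6/6 ≈ -17.546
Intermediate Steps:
y(b) = 11/(2*b) (y(b) = (5 + 6)/(b + b) = 11/((2*b)) = 11*(1/(2*b)) = 11/(2*b))
(V(-4) + y(√(3 + 3)))*10 = (-4 + 11/(2*(√(3 + 3))))*10 = (-4 + 11/(2*(√6)))*10 = (-4 + 11*(√6/6)/2)*10 = (-4 + 11*√6/12)*10 = -40 + 55*√6/6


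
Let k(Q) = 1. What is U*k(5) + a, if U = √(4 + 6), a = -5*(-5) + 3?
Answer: 28 + √10 ≈ 31.162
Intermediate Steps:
a = 28 (a = 25 + 3 = 28)
U = √10 ≈ 3.1623
U*k(5) + a = √10*1 + 28 = √10 + 28 = 28 + √10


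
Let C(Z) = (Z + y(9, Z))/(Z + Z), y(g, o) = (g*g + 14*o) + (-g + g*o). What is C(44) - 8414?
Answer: -92413/11 ≈ -8401.2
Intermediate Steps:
y(g, o) = g² - g + 14*o + g*o (y(g, o) = (g² + 14*o) + (-g + g*o) = g² - g + 14*o + g*o)
C(Z) = (72 + 24*Z)/(2*Z) (C(Z) = (Z + (9² - 1*9 + 14*Z + 9*Z))/(Z + Z) = (Z + (81 - 9 + 14*Z + 9*Z))/((2*Z)) = (Z + (72 + 23*Z))*(1/(2*Z)) = (72 + 24*Z)*(1/(2*Z)) = (72 + 24*Z)/(2*Z))
C(44) - 8414 = (12 + 36/44) - 8414 = (12 + 36*(1/44)) - 8414 = (12 + 9/11) - 8414 = 141/11 - 8414 = -92413/11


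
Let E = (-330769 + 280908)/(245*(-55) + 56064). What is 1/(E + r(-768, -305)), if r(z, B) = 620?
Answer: 42589/26355319 ≈ 0.0016160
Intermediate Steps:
E = -49861/42589 (E = -49861/(-13475 + 56064) = -49861/42589 ≈ -1.1707)
1/(E + r(-768, -305)) = 1/(-49861/42589 + 620) = 1/(26355319/42589) = 42589/26355319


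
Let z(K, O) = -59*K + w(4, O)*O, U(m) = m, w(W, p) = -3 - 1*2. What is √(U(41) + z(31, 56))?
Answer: 2*I*√517 ≈ 45.475*I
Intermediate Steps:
w(W, p) = -5 (w(W, p) = -3 - 2 = -5)
z(K, O) = -59*K - 5*O
√(U(41) + z(31, 56)) = √(41 + (-59*31 - 5*56)) = √(41 + (-1829 - 280)) = √(41 - 2109) = √(-2068) = 2*I*√517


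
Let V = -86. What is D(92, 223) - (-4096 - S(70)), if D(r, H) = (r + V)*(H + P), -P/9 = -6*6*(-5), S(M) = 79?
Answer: -4207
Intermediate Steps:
P = -1620 (P = -9*(-6*6)*(-5) = -(-324)*(-5) = -9*180 = -1620)
D(r, H) = (-1620 + H)*(-86 + r) (D(r, H) = (r - 86)*(H - 1620) = (-86 + r)*(-1620 + H) = (-1620 + H)*(-86 + r))
D(92, 223) - (-4096 - S(70)) = (139320 - 1620*92 - 86*223 + 223*92) - (-4096 - 1*79) = (139320 - 149040 - 19178 + 20516) - (-4096 - 79) = -8382 - 1*(-4175) = -8382 + 4175 = -4207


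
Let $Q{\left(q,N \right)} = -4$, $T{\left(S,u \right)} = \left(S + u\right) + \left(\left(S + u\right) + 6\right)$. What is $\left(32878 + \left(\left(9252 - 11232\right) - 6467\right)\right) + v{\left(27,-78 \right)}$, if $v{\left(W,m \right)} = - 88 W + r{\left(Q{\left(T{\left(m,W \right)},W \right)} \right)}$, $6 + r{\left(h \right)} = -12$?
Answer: $22037$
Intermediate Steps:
$T{\left(S,u \right)} = 6 + 2 S + 2 u$ ($T{\left(S,u \right)} = \left(S + u\right) + \left(6 + S + u\right) = 6 + 2 S + 2 u$)
$r{\left(h \right)} = -18$ ($r{\left(h \right)} = -6 - 12 = -18$)
$v{\left(W,m \right)} = -18 - 88 W$ ($v{\left(W,m \right)} = - 88 W - 18 = -18 - 88 W$)
$\left(32878 + \left(\left(9252 - 11232\right) - 6467\right)\right) + v{\left(27,-78 \right)} = \left(32878 + \left(\left(9252 - 11232\right) - 6467\right)\right) - 2394 = \left(32878 - 8447\right) - 2394 = 24431 - 2394 = 22037$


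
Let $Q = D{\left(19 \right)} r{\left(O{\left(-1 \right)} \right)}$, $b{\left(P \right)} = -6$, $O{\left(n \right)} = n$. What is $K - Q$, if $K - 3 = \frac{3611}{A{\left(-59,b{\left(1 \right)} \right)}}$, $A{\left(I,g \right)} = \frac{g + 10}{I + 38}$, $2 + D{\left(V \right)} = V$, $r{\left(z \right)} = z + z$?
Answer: $- \frac{75683}{4} \approx -18921.0$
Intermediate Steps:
$r{\left(z \right)} = 2 z$
$D{\left(V \right)} = -2 + V$
$A{\left(I,g \right)} = \frac{10 + g}{38 + I}$
$Q = -34$ ($Q = \left(-2 + 19\right) 2 \left(-1\right) = 17 \left(-2\right) = -34$)
$K = - \frac{75819}{4}$ ($K = 3 + \frac{3611}{\frac{1}{38 - 59} \left(10 - 6\right)} = 3 + \frac{3611}{\frac{1}{-21} \cdot 4} = 3 + \frac{3611}{\left(- \frac{1}{21}\right) 4} = 3 + \frac{3611}{- \frac{4}{21}} = 3 + 3611 \left(- \frac{21}{4}\right) = 3 - \frac{75831}{4} = - \frac{75819}{4} \approx -18955.0$)
$K - Q = - \frac{75819}{4} - -34 = - \frac{75819}{4} + 34 = - \frac{75683}{4}$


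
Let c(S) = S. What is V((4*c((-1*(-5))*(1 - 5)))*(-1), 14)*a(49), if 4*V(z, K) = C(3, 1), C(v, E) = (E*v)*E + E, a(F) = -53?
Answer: -53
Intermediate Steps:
C(v, E) = E + v*E² (C(v, E) = v*E² + E = E + v*E²)
V(z, K) = 1 (V(z, K) = (1*(1 + 1*3))/4 = (1*(1 + 3))/4 = (1*4)/4 = (¼)*4 = 1)
V((4*c((-1*(-5))*(1 - 5)))*(-1), 14)*a(49) = 1*(-53) = -53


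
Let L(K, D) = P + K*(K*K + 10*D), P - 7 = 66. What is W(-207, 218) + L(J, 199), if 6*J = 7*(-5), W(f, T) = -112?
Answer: -2558699/216 ≈ -11846.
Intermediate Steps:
P = 73 (P = 7 + 66 = 73)
J = -35/6 (J = (7*(-5))/6 = (⅙)*(-35) = -35/6 ≈ -5.8333)
L(K, D) = 73 + K*(K² + 10*D) (L(K, D) = 73 + K*(K*K + 10*D) = 73 + K*(K² + 10*D))
W(-207, 218) + L(J, 199) = -112 + (73 + (-35/6)³ + 10*199*(-35/6)) = -112 + (73 - 42875/216 - 34825/3) = -112 - 2534507/216 = -2558699/216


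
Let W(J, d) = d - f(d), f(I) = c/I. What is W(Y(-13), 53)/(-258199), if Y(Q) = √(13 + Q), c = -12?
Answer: -91/441437 ≈ -0.00020614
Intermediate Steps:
f(I) = -12/I
W(J, d) = d + 12/d (W(J, d) = d - (-12)/d = d + 12/d)
W(Y(-13), 53)/(-258199) = (53 + 12/53)/(-258199) = (53 + 12*(1/53))*(-1/258199) = (53 + 12/53)*(-1/258199) = (2821/53)*(-1/258199) = -91/441437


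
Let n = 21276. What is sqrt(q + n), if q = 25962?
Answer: sqrt(47238) ≈ 217.34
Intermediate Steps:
sqrt(q + n) = sqrt(25962 + 21276) = sqrt(47238)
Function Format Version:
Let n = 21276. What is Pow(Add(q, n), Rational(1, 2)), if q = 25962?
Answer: Pow(47238, Rational(1, 2)) ≈ 217.34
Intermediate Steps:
Pow(Add(q, n), Rational(1, 2)) = Pow(Add(25962, 21276), Rational(1, 2)) = Pow(47238, Rational(1, 2))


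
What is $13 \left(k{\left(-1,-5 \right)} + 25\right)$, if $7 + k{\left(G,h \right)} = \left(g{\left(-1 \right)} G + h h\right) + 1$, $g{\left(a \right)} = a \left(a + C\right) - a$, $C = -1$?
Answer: $533$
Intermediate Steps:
$g{\left(a \right)} = - a + a \left(-1 + a\right)$ ($g{\left(a \right)} = a \left(a - 1\right) - a = a \left(-1 + a\right) - a = - a + a \left(-1 + a\right)$)
$k{\left(G,h \right)} = -6 + h^{2} + 3 G$ ($k{\left(G,h \right)} = -7 + \left(\left(- (-2 - 1) G + h h\right) + 1\right) = -7 + \left(\left(\left(-1\right) \left(-3\right) G + h^{2}\right) + 1\right) = -7 + \left(\left(3 G + h^{2}\right) + 1\right) = -7 + \left(\left(h^{2} + 3 G\right) + 1\right) = -7 + \left(1 + h^{2} + 3 G\right) = -6 + h^{2} + 3 G$)
$13 \left(k{\left(-1,-5 \right)} + 25\right) = 13 \left(\left(-6 + \left(-5\right)^{2} + 3 \left(-1\right)\right) + 25\right) = 13 \left(\left(-6 + 25 - 3\right) + 25\right) = 13 \left(16 + 25\right) = 13 \cdot 41 = 533$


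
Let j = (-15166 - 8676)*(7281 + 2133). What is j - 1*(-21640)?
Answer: -224426948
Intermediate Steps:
j = -224448588 (j = -23842*9414 = -224448588)
j - 1*(-21640) = -224448588 - 1*(-21640) = -224448588 + 21640 = -224426948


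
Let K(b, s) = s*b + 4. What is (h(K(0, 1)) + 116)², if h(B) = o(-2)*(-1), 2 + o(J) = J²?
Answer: 12996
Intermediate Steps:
K(b, s) = 4 + b*s (K(b, s) = b*s + 4 = 4 + b*s)
o(J) = -2 + J²
h(B) = -2 (h(B) = (-2 + (-2)²)*(-1) = (-2 + 4)*(-1) = 2*(-1) = -2)
(h(K(0, 1)) + 116)² = (-2 + 116)² = 114² = 12996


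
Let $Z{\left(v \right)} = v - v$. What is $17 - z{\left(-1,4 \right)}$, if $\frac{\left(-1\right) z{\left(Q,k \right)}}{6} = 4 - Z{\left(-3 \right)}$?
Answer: $41$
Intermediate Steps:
$Z{\left(v \right)} = 0$
$z{\left(Q,k \right)} = -24$ ($z{\left(Q,k \right)} = - 6 \left(4 - 0\right) = - 6 \left(4 + 0\right) = \left(-6\right) 4 = -24$)
$17 - z{\left(-1,4 \right)} = 17 - -24 = 17 + 24 = 41$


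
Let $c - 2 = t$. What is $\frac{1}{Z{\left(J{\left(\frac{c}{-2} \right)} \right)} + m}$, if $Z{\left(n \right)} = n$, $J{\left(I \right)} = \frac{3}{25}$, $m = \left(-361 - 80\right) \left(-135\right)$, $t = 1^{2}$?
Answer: $\frac{25}{1488378} \approx 1.6797 \cdot 10^{-5}$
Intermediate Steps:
$t = 1$
$c = 3$ ($c = 2 + 1 = 3$)
$m = 59535$ ($m = \left(-441\right) \left(-135\right) = 59535$)
$J{\left(I \right)} = \frac{3}{25}$ ($J{\left(I \right)} = 3 \cdot \frac{1}{25} = \frac{3}{25}$)
$\frac{1}{Z{\left(J{\left(\frac{c}{-2} \right)} \right)} + m} = \frac{1}{\frac{3}{25} + 59535} = \frac{1}{\frac{1488378}{25}} = \frac{25}{1488378}$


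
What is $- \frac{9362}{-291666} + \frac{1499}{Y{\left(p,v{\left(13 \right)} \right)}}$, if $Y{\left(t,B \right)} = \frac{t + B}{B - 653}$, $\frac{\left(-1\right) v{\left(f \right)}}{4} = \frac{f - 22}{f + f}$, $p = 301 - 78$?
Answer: $- \frac{1851778008680}{425394861} \approx -4353.1$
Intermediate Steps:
$p = 223$ ($p = 301 - 78 = 223$)
$v{\left(f \right)} = - \frac{2 \left(-22 + f\right)}{f}$ ($v{\left(f \right)} = - 4 \frac{f - 22}{f + f} = - 4 \frac{-22 + f}{2 f} = - \frac{2 \left(-22 + f\right)}{f}$)
$Y{\left(t,B \right)} = \frac{B + t}{-653 + B}$
$- \frac{9362}{-291666} + \frac{1499}{Y{\left(p,v{\left(13 \right)} \right)}} = - \frac{9362}{-291666} + \frac{1499}{\frac{1}{-653 - \left(2 - \frac{44}{13}\right)} \left(\left(-2 + \frac{44}{13}\right) + 223\right)} = \left(-9362\right) \left(- \frac{1}{291666}\right) + \frac{1499}{\frac{1}{-653 + \left(-2 + 44 \cdot \frac{1}{13}\right)} \left(\left(-2 + 44 \cdot \frac{1}{13}\right) + 223\right)} = \frac{4681}{145833} + \frac{1499}{\frac{1}{-653 + \left(-2 + \frac{44}{13}\right)} \left(\left(-2 + \frac{44}{13}\right) + 223\right)} = \frac{4681}{145833} + \frac{1499}{\frac{1}{-653 + \frac{18}{13}} \left(\frac{18}{13} + 223\right)} = \frac{4681}{145833} + \frac{1499}{\frac{1}{- \frac{8471}{13}} \cdot \frac{2917}{13}} = \frac{4681}{145833} + \frac{1499}{\left(- \frac{13}{8471}\right) \frac{2917}{13}} = \frac{4681}{145833} + \frac{1499}{- \frac{2917}{8471}} = \frac{4681}{145833} + 1499 \left(- \frac{8471}{2917}\right) = \frac{4681}{145833} - \frac{12698029}{2917} = - \frac{1851778008680}{425394861}$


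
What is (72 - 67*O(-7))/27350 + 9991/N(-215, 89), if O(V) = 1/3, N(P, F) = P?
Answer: -163945903/3528150 ≈ -46.468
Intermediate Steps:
O(V) = ⅓
(72 - 67*O(-7))/27350 + 9991/N(-215, 89) = (72 - 67*⅓)/27350 + 9991/(-215) = (72 - 67/3)*(1/27350) + 9991*(-1/215) = (149/3)*(1/27350) - 9991/215 = 149/82050 - 9991/215 = -163945903/3528150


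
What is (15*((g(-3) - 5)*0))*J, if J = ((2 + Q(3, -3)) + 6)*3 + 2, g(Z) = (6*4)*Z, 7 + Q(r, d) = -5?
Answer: 0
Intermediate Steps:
Q(r, d) = -12 (Q(r, d) = -7 - 5 = -12)
g(Z) = 24*Z
J = -10 (J = ((2 - 12) + 6)*3 + 2 = (-10 + 6)*3 + 2 = -4*3 + 2 = -12 + 2 = -10)
(15*((g(-3) - 5)*0))*J = (15*((24*(-3) - 5)*0))*(-10) = (15*((-72 - 5)*0))*(-10) = (15*(-77*0))*(-10) = (15*0)*(-10) = 0*(-10) = 0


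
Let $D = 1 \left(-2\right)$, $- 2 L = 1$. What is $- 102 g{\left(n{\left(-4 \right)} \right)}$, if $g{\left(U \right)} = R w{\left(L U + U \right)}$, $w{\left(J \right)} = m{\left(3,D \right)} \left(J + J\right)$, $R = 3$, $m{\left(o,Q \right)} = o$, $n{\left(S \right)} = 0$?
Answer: $0$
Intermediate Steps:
$L = - \frac{1}{2}$ ($L = \left(- \frac{1}{2}\right) 1 = - \frac{1}{2} \approx -0.5$)
$D = -2$
$w{\left(J \right)} = 6 J$ ($w{\left(J \right)} = 3 \left(J + J\right) = 3 \cdot 2 J = 6 J$)
$g{\left(U \right)} = 9 U$ ($g{\left(U \right)} = 3 \cdot 6 \left(- \frac{U}{2} + U\right) = 3 \cdot 6 \frac{U}{2} = 3 \cdot 3 U = 9 U$)
$- 102 g{\left(n{\left(-4 \right)} \right)} = - 102 \cdot 9 \cdot 0 = \left(-102\right) 0 = 0$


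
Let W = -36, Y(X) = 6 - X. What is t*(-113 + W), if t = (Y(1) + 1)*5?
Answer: -4470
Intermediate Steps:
t = 30 (t = ((6 - 1*1) + 1)*5 = ((6 - 1) + 1)*5 = (5 + 1)*5 = 6*5 = 30)
t*(-113 + W) = 30*(-113 - 36) = 30*(-149) = -4470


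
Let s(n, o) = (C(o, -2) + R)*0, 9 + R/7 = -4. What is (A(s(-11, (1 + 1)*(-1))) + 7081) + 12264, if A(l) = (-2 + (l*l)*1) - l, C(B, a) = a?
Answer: 19343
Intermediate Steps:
R = -91 (R = -63 + 7*(-4) = -63 - 28 = -91)
s(n, o) = 0 (s(n, o) = (-2 - 91)*0 = -93*0 = 0)
A(l) = -2 + l² - l (A(l) = (-2 + l²*1) - l = (-2 + l²) - l = -2 + l² - l)
(A(s(-11, (1 + 1)*(-1))) + 7081) + 12264 = ((-2 + 0² - 1*0) + 7081) + 12264 = ((-2 + 0 + 0) + 7081) + 12264 = (-2 + 7081) + 12264 = 7079 + 12264 = 19343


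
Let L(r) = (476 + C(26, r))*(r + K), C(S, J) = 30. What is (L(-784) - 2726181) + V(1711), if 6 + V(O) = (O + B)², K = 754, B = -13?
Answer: 141837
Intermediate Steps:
V(O) = -6 + (-13 + O)² (V(O) = -6 + (O - 13)² = -6 + (-13 + O)²)
L(r) = 381524 + 506*r (L(r) = (476 + 30)*(r + 754) = 506*(754 + r) = 381524 + 506*r)
(L(-784) - 2726181) + V(1711) = ((381524 + 506*(-784)) - 2726181) + (-6 + (-13 + 1711)²) = ((381524 - 396704) - 2726181) + (-6 + 1698²) = (-15180 - 2726181) + (-6 + 2883204) = -2741361 + 2883198 = 141837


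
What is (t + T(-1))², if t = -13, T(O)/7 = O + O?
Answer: 729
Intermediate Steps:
T(O) = 14*O (T(O) = 7*(O + O) = 7*(2*O) = 14*O)
(t + T(-1))² = (-13 + 14*(-1))² = (-13 - 14)² = (-27)² = 729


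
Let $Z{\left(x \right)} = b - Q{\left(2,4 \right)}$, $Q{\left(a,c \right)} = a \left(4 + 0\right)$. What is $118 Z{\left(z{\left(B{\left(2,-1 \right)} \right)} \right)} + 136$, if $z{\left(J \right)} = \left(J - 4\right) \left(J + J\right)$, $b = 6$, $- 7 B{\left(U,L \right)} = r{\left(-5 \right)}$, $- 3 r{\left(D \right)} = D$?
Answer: $-100$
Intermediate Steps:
$Q{\left(a,c \right)} = 4 a$ ($Q{\left(a,c \right)} = a 4 = 4 a$)
$r{\left(D \right)} = - \frac{D}{3}$
$B{\left(U,L \right)} = - \frac{5}{21}$ ($B{\left(U,L \right)} = - \frac{\left(- \frac{1}{3}\right) \left(-5\right)}{7} = \left(- \frac{1}{7}\right) \frac{5}{3} = - \frac{5}{21}$)
$z{\left(J \right)} = 2 J \left(-4 + J\right)$ ($z{\left(J \right)} = \left(-4 + J\right) 2 J = 2 J \left(-4 + J\right)$)
$Z{\left(x \right)} = -2$ ($Z{\left(x \right)} = 6 - 4 \cdot 2 = 6 - 8 = -2$)
$118 Z{\left(z{\left(B{\left(2,-1 \right)} \right)} \right)} + 136 = 118 \left(-2\right) + 136 = -236 + 136 = -100$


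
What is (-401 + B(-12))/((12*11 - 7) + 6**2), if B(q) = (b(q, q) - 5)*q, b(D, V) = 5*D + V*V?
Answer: -1349/161 ≈ -8.3789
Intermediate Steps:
b(D, V) = V**2 + 5*D (b(D, V) = 5*D + V**2 = V**2 + 5*D)
B(q) = q*(-5 + q**2 + 5*q) (B(q) = ((q**2 + 5*q) - 5)*q = (-5 + q**2 + 5*q)*q = q*(-5 + q**2 + 5*q))
(-401 + B(-12))/((12*11 - 7) + 6**2) = (-401 - 12*(-5 + (-12)**2 + 5*(-12)))/((12*11 - 7) + 6**2) = (-401 - 12*(-5 + 144 - 60))/((132 - 7) + 36) = (-401 - 12*79)/(125 + 36) = (-401 - 948)/161 = -1349*1/161 = -1349/161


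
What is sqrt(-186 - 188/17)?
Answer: 5*I*sqrt(2278)/17 ≈ 14.038*I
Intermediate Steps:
sqrt(-186 - 188/17) = sqrt(-3350/17) = 5*I*sqrt(2278)/17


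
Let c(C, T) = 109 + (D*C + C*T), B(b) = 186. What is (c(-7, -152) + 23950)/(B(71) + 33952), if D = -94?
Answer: 25781/34138 ≈ 0.75520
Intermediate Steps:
c(C, T) = 109 - 94*C + C*T (c(C, T) = 109 + (-94*C + C*T) = 109 - 94*C + C*T)
(c(-7, -152) + 23950)/(B(71) + 33952) = ((109 - 94*(-7) - 7*(-152)) + 23950)/(186 + 33952) = ((109 + 658 + 1064) + 23950)/34138 = (1831 + 23950)*(1/34138) = 25781*(1/34138) = 25781/34138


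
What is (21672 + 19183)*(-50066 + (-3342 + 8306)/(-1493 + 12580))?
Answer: -22677661765190/11087 ≈ -2.0454e+9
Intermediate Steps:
(21672 + 19183)*(-50066 + (-3342 + 8306)/(-1493 + 12580)) = 40855*(-50066 + 4964/11087) = 40855*(-555076778/11087) = -22677661765190/11087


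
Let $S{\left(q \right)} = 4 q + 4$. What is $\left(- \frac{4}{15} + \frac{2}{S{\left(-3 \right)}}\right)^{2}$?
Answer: $\frac{961}{3600} \approx 0.26694$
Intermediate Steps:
$S{\left(q \right)} = 4 + 4 q$
$\left(- \frac{4}{15} + \frac{2}{S{\left(-3 \right)}}\right)^{2} = \left(- \frac{4}{15} + \frac{2}{4 + 4 \left(-3\right)}\right)^{2} = \left(\left(-4\right) \frac{1}{15} + \frac{2}{4 - 12}\right)^{2} = \left(- \frac{4}{15} + \frac{2}{-8}\right)^{2} = \left(- \frac{4}{15} + 2 \left(- \frac{1}{8}\right)\right)^{2} = \left(- \frac{4}{15} - \frac{1}{4}\right)^{2} = \left(- \frac{31}{60}\right)^{2} = \frac{961}{3600}$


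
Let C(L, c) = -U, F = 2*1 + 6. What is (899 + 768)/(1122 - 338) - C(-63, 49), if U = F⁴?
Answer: 3212931/784 ≈ 4098.1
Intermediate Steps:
F = 8 (F = 2 + 6 = 8)
U = 4096 (U = 8⁴ = 4096)
C(L, c) = -4096 (C(L, c) = -1*4096 = -4096)
(899 + 768)/(1122 - 338) - C(-63, 49) = (899 + 768)/(1122 - 338) - 1*(-4096) = 1667/784 + 4096 = 3212931/784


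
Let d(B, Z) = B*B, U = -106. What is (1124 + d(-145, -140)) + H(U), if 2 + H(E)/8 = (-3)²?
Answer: 22205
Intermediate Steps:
H(E) = 56 (H(E) = -16 + 8*(-3)² = -16 + 8*9 = -16 + 72 = 56)
d(B, Z) = B²
(1124 + d(-145, -140)) + H(U) = (1124 + (-145)²) + 56 = (1124 + 21025) + 56 = 22149 + 56 = 22205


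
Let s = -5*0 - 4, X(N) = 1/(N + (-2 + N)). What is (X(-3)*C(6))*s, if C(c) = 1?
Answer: ½ ≈ 0.50000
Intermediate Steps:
X(N) = 1/(-2 + 2*N)
s = -4 (s = 0 - 4 = -4)
(X(-3)*C(6))*s = ((1/(2*(-1 - 3)))*1)*(-4) = (((½)/(-4))*1)*(-4) = (((½)*(-¼))*1)*(-4) = -⅛*1*(-4) = -⅛*(-4) = ½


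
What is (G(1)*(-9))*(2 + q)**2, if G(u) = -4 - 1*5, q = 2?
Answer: 1296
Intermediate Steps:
G(u) = -9 (G(u) = -4 - 5 = -9)
(G(1)*(-9))*(2 + q)**2 = (-9*(-9))*(2 + 2)**2 = 81*4**2 = 81*16 = 1296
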